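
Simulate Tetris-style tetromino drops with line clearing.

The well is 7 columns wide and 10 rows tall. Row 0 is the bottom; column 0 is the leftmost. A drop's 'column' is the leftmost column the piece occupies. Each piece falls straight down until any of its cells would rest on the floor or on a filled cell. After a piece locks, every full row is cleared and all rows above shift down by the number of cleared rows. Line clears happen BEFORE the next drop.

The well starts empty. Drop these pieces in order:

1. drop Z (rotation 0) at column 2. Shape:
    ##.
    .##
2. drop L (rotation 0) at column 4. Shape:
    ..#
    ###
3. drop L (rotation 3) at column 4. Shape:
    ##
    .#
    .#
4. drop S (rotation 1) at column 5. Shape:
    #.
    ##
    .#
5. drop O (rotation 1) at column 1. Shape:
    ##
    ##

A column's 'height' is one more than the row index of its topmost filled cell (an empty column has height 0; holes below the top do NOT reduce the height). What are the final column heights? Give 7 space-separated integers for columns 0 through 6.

Drop 1: Z rot0 at col 2 lands with bottom-row=0; cleared 0 line(s) (total 0); column heights now [0 0 2 2 1 0 0], max=2
Drop 2: L rot0 at col 4 lands with bottom-row=1; cleared 0 line(s) (total 0); column heights now [0 0 2 2 2 2 3], max=3
Drop 3: L rot3 at col 4 lands with bottom-row=2; cleared 0 line(s) (total 0); column heights now [0 0 2 2 5 5 3], max=5
Drop 4: S rot1 at col 5 lands with bottom-row=4; cleared 0 line(s) (total 0); column heights now [0 0 2 2 5 7 6], max=7
Drop 5: O rot1 at col 1 lands with bottom-row=2; cleared 0 line(s) (total 0); column heights now [0 4 4 2 5 7 6], max=7

Answer: 0 4 4 2 5 7 6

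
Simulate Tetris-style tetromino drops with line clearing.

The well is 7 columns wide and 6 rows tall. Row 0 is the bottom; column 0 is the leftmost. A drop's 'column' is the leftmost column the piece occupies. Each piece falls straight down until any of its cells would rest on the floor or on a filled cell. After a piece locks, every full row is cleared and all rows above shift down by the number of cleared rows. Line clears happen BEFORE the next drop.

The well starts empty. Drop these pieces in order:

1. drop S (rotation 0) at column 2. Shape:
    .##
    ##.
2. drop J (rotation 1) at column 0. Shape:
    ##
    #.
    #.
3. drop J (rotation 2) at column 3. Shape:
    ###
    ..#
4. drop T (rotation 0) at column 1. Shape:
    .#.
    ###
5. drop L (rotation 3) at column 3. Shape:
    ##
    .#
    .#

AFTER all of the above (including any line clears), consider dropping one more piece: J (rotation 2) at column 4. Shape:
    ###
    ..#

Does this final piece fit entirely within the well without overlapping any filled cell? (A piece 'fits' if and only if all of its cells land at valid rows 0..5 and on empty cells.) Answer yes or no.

Answer: no

Derivation:
Drop 1: S rot0 at col 2 lands with bottom-row=0; cleared 0 line(s) (total 0); column heights now [0 0 1 2 2 0 0], max=2
Drop 2: J rot1 at col 0 lands with bottom-row=0; cleared 0 line(s) (total 0); column heights now [3 3 1 2 2 0 0], max=3
Drop 3: J rot2 at col 3 lands with bottom-row=1; cleared 0 line(s) (total 0); column heights now [3 3 1 3 3 3 0], max=3
Drop 4: T rot0 at col 1 lands with bottom-row=3; cleared 0 line(s) (total 0); column heights now [3 4 5 4 3 3 0], max=5
Drop 5: L rot3 at col 3 lands with bottom-row=3; cleared 0 line(s) (total 0); column heights now [3 4 5 6 6 3 0], max=6
Test piece J rot2 at col 4 (width 3): heights before test = [3 4 5 6 6 3 0]; fits = False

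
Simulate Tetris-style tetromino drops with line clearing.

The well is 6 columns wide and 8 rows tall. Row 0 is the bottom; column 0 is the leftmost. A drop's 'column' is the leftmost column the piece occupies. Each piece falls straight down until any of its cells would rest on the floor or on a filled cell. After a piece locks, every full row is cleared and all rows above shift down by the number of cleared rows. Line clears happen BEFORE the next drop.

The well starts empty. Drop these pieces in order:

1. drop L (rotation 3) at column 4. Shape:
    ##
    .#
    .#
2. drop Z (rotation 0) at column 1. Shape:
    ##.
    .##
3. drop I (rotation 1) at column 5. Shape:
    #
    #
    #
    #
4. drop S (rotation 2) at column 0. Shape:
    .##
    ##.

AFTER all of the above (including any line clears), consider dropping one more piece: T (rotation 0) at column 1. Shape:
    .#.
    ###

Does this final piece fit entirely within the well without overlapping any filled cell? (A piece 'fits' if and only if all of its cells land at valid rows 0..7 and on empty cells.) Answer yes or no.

Answer: yes

Derivation:
Drop 1: L rot3 at col 4 lands with bottom-row=0; cleared 0 line(s) (total 0); column heights now [0 0 0 0 3 3], max=3
Drop 2: Z rot0 at col 1 lands with bottom-row=0; cleared 0 line(s) (total 0); column heights now [0 2 2 1 3 3], max=3
Drop 3: I rot1 at col 5 lands with bottom-row=3; cleared 0 line(s) (total 0); column heights now [0 2 2 1 3 7], max=7
Drop 4: S rot2 at col 0 lands with bottom-row=2; cleared 0 line(s) (total 0); column heights now [3 4 4 1 3 7], max=7
Test piece T rot0 at col 1 (width 3): heights before test = [3 4 4 1 3 7]; fits = True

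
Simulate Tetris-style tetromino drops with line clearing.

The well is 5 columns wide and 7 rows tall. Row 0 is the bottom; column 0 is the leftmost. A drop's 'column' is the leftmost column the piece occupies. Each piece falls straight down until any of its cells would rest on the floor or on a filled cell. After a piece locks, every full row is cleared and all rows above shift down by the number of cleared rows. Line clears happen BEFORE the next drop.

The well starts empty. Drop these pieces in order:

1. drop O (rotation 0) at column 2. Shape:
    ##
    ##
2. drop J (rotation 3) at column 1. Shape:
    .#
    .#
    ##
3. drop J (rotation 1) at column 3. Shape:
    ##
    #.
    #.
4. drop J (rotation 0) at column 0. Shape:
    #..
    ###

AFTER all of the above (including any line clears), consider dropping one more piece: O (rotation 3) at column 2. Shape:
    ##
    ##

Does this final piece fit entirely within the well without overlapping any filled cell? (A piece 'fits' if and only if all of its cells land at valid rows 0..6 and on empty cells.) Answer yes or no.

Drop 1: O rot0 at col 2 lands with bottom-row=0; cleared 0 line(s) (total 0); column heights now [0 0 2 2 0], max=2
Drop 2: J rot3 at col 1 lands with bottom-row=2; cleared 0 line(s) (total 0); column heights now [0 3 5 2 0], max=5
Drop 3: J rot1 at col 3 lands with bottom-row=2; cleared 0 line(s) (total 0); column heights now [0 3 5 5 5], max=5
Drop 4: J rot0 at col 0 lands with bottom-row=5; cleared 0 line(s) (total 0); column heights now [7 6 6 5 5], max=7
Test piece O rot3 at col 2 (width 2): heights before test = [7 6 6 5 5]; fits = False

Answer: no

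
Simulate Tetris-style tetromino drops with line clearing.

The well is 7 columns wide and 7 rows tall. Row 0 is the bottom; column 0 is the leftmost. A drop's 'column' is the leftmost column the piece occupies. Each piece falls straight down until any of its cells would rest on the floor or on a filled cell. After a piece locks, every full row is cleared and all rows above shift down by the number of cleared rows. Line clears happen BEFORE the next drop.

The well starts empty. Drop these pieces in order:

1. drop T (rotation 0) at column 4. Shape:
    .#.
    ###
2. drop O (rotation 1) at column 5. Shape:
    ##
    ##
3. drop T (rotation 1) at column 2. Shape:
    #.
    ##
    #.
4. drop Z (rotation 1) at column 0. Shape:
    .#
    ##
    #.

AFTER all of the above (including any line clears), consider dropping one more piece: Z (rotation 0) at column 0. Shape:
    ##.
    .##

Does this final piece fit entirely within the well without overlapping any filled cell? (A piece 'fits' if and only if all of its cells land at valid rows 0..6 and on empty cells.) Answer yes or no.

Answer: yes

Derivation:
Drop 1: T rot0 at col 4 lands with bottom-row=0; cleared 0 line(s) (total 0); column heights now [0 0 0 0 1 2 1], max=2
Drop 2: O rot1 at col 5 lands with bottom-row=2; cleared 0 line(s) (total 0); column heights now [0 0 0 0 1 4 4], max=4
Drop 3: T rot1 at col 2 lands with bottom-row=0; cleared 0 line(s) (total 0); column heights now [0 0 3 2 1 4 4], max=4
Drop 4: Z rot1 at col 0 lands with bottom-row=0; cleared 0 line(s) (total 0); column heights now [2 3 3 2 1 4 4], max=4
Test piece Z rot0 at col 0 (width 3): heights before test = [2 3 3 2 1 4 4]; fits = True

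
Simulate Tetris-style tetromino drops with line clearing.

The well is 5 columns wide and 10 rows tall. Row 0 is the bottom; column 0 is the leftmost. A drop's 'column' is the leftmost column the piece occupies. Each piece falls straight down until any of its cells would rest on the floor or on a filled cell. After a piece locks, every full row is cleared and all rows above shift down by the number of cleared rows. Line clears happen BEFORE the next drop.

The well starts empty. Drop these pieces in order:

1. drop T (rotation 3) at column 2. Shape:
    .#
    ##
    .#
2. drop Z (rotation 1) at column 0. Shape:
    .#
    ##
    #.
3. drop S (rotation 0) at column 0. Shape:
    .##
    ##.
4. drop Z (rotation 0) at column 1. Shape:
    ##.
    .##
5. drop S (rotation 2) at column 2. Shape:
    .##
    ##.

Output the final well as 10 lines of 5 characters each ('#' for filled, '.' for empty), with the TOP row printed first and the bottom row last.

Drop 1: T rot3 at col 2 lands with bottom-row=0; cleared 0 line(s) (total 0); column heights now [0 0 2 3 0], max=3
Drop 2: Z rot1 at col 0 lands with bottom-row=0; cleared 0 line(s) (total 0); column heights now [2 3 2 3 0], max=3
Drop 3: S rot0 at col 0 lands with bottom-row=3; cleared 0 line(s) (total 0); column heights now [4 5 5 3 0], max=5
Drop 4: Z rot0 at col 1 lands with bottom-row=5; cleared 0 line(s) (total 0); column heights now [4 7 7 6 0], max=7
Drop 5: S rot2 at col 2 lands with bottom-row=7; cleared 0 line(s) (total 0); column heights now [4 7 8 9 9], max=9

Answer: .....
...##
..##.
.##..
..##.
.##..
##...
.#.#.
####.
#..#.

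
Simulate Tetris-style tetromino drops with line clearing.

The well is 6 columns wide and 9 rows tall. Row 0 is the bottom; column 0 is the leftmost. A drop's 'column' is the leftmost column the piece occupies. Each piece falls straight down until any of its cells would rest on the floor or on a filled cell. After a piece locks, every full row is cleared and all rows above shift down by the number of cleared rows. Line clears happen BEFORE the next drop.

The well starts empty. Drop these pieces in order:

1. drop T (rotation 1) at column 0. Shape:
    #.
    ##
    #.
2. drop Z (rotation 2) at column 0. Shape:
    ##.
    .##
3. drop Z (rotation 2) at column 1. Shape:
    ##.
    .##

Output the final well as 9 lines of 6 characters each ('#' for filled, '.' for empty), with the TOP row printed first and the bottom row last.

Drop 1: T rot1 at col 0 lands with bottom-row=0; cleared 0 line(s) (total 0); column heights now [3 2 0 0 0 0], max=3
Drop 2: Z rot2 at col 0 lands with bottom-row=2; cleared 0 line(s) (total 0); column heights now [4 4 3 0 0 0], max=4
Drop 3: Z rot2 at col 1 lands with bottom-row=3; cleared 0 line(s) (total 0); column heights now [4 5 5 4 0 0], max=5

Answer: ......
......
......
......
.##...
####..
###...
##....
#.....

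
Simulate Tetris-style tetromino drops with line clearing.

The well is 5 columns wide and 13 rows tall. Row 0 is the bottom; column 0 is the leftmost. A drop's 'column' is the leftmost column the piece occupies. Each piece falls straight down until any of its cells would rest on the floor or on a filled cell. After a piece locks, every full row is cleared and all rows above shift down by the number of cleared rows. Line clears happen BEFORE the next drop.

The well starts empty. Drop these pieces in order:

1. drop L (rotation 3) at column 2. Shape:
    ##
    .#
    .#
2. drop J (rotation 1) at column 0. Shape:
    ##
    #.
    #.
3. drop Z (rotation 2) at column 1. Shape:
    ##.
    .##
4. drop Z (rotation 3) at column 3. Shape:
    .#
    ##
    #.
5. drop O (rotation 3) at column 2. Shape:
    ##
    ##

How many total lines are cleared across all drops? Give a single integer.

Answer: 0

Derivation:
Drop 1: L rot3 at col 2 lands with bottom-row=0; cleared 0 line(s) (total 0); column heights now [0 0 3 3 0], max=3
Drop 2: J rot1 at col 0 lands with bottom-row=0; cleared 0 line(s) (total 0); column heights now [3 3 3 3 0], max=3
Drop 3: Z rot2 at col 1 lands with bottom-row=3; cleared 0 line(s) (total 0); column heights now [3 5 5 4 0], max=5
Drop 4: Z rot3 at col 3 lands with bottom-row=4; cleared 0 line(s) (total 0); column heights now [3 5 5 6 7], max=7
Drop 5: O rot3 at col 2 lands with bottom-row=6; cleared 0 line(s) (total 0); column heights now [3 5 8 8 7], max=8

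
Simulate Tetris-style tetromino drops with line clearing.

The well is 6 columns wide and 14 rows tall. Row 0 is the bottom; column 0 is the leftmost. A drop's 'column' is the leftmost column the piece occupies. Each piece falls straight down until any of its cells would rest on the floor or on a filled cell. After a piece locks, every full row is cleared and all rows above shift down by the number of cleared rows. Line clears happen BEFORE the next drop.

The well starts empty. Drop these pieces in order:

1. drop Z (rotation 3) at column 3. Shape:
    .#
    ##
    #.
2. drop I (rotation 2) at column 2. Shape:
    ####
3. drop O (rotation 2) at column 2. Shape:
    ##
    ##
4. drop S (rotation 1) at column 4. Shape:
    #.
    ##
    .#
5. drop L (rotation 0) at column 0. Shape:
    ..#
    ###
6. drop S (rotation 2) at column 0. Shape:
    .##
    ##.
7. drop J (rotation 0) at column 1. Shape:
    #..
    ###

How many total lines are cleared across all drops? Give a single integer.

Drop 1: Z rot3 at col 3 lands with bottom-row=0; cleared 0 line(s) (total 0); column heights now [0 0 0 2 3 0], max=3
Drop 2: I rot2 at col 2 lands with bottom-row=3; cleared 0 line(s) (total 0); column heights now [0 0 4 4 4 4], max=4
Drop 3: O rot2 at col 2 lands with bottom-row=4; cleared 0 line(s) (total 0); column heights now [0 0 6 6 4 4], max=6
Drop 4: S rot1 at col 4 lands with bottom-row=4; cleared 0 line(s) (total 0); column heights now [0 0 6 6 7 6], max=7
Drop 5: L rot0 at col 0 lands with bottom-row=6; cleared 0 line(s) (total 0); column heights now [7 7 8 6 7 6], max=8
Drop 6: S rot2 at col 0 lands with bottom-row=7; cleared 0 line(s) (total 0); column heights now [8 9 9 6 7 6], max=9
Drop 7: J rot0 at col 1 lands with bottom-row=9; cleared 0 line(s) (total 0); column heights now [8 11 10 10 7 6], max=11

Answer: 0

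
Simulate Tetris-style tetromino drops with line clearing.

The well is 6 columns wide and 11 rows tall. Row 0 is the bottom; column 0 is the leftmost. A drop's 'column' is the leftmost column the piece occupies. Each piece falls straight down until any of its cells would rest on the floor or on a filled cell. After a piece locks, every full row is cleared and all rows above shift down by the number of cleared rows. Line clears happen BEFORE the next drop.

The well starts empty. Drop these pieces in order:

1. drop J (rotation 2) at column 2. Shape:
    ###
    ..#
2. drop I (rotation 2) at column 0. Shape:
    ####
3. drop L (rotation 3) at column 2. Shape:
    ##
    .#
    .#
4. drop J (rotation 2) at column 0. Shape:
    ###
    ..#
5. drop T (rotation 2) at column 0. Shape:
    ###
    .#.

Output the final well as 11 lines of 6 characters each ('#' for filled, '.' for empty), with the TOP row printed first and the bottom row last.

Drop 1: J rot2 at col 2 lands with bottom-row=0; cleared 0 line(s) (total 0); column heights now [0 0 2 2 2 0], max=2
Drop 2: I rot2 at col 0 lands with bottom-row=2; cleared 0 line(s) (total 0); column heights now [3 3 3 3 2 0], max=3
Drop 3: L rot3 at col 2 lands with bottom-row=3; cleared 0 line(s) (total 0); column heights now [3 3 6 6 2 0], max=6
Drop 4: J rot2 at col 0 lands with bottom-row=6; cleared 0 line(s) (total 0); column heights now [8 8 8 6 2 0], max=8
Drop 5: T rot2 at col 0 lands with bottom-row=8; cleared 0 line(s) (total 0); column heights now [10 10 10 6 2 0], max=10

Answer: ......
###...
.#....
###...
..#...
..##..
...#..
...#..
####..
..###.
....#.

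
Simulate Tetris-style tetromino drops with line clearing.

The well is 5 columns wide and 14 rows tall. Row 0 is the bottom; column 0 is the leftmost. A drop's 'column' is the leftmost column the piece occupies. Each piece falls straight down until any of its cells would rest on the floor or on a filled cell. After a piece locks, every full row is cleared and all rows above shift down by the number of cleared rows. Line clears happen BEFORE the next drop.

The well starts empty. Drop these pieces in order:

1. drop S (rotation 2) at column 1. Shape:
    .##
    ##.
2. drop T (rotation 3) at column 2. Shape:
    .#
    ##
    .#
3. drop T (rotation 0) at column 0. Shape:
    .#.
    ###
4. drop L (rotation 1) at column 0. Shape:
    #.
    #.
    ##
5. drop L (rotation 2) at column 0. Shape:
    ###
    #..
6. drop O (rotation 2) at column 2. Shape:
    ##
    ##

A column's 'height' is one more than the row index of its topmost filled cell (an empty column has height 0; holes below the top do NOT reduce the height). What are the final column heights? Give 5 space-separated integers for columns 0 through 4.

Drop 1: S rot2 at col 1 lands with bottom-row=0; cleared 0 line(s) (total 0); column heights now [0 1 2 2 0], max=2
Drop 2: T rot3 at col 2 lands with bottom-row=2; cleared 0 line(s) (total 0); column heights now [0 1 4 5 0], max=5
Drop 3: T rot0 at col 0 lands with bottom-row=4; cleared 0 line(s) (total 0); column heights now [5 6 5 5 0], max=6
Drop 4: L rot1 at col 0 lands with bottom-row=6; cleared 0 line(s) (total 0); column heights now [9 7 5 5 0], max=9
Drop 5: L rot2 at col 0 lands with bottom-row=9; cleared 0 line(s) (total 0); column heights now [11 11 11 5 0], max=11
Drop 6: O rot2 at col 2 lands with bottom-row=11; cleared 0 line(s) (total 0); column heights now [11 11 13 13 0], max=13

Answer: 11 11 13 13 0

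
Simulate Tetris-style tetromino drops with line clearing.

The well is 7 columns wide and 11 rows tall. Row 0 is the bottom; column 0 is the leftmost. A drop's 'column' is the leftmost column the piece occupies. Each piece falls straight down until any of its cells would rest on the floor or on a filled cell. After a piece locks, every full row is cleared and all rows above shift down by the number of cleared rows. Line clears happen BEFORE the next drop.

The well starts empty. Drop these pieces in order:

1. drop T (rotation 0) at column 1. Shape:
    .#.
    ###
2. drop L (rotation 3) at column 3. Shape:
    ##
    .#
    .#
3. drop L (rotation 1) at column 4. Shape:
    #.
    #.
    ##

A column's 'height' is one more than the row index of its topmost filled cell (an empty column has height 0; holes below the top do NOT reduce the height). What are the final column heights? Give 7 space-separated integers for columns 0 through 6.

Answer: 0 1 2 3 6 4 0

Derivation:
Drop 1: T rot0 at col 1 lands with bottom-row=0; cleared 0 line(s) (total 0); column heights now [0 1 2 1 0 0 0], max=2
Drop 2: L rot3 at col 3 lands with bottom-row=0; cleared 0 line(s) (total 0); column heights now [0 1 2 3 3 0 0], max=3
Drop 3: L rot1 at col 4 lands with bottom-row=3; cleared 0 line(s) (total 0); column heights now [0 1 2 3 6 4 0], max=6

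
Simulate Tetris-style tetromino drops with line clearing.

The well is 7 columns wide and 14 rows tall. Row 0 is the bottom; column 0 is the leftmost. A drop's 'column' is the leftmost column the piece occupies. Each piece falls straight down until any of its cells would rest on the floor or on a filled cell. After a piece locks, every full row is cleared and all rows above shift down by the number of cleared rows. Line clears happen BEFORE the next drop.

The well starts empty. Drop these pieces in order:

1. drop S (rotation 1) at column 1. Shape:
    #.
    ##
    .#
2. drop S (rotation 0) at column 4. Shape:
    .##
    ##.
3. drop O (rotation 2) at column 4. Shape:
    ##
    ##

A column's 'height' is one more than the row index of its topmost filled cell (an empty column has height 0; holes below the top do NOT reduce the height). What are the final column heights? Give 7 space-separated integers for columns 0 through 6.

Answer: 0 3 2 0 4 4 2

Derivation:
Drop 1: S rot1 at col 1 lands with bottom-row=0; cleared 0 line(s) (total 0); column heights now [0 3 2 0 0 0 0], max=3
Drop 2: S rot0 at col 4 lands with bottom-row=0; cleared 0 line(s) (total 0); column heights now [0 3 2 0 1 2 2], max=3
Drop 3: O rot2 at col 4 lands with bottom-row=2; cleared 0 line(s) (total 0); column heights now [0 3 2 0 4 4 2], max=4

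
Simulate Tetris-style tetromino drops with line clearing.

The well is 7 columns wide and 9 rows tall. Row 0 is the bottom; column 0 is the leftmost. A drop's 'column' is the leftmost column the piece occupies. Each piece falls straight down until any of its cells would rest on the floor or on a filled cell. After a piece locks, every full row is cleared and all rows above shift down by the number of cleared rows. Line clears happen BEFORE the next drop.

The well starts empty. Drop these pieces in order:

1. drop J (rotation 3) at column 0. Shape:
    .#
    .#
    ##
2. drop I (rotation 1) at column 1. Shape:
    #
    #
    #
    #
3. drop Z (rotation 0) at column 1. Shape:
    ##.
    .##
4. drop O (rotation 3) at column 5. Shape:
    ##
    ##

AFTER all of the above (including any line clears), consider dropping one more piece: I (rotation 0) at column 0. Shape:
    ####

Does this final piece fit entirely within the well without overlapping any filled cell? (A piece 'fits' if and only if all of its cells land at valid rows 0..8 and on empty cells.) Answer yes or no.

Answer: yes

Derivation:
Drop 1: J rot3 at col 0 lands with bottom-row=0; cleared 0 line(s) (total 0); column heights now [1 3 0 0 0 0 0], max=3
Drop 2: I rot1 at col 1 lands with bottom-row=3; cleared 0 line(s) (total 0); column heights now [1 7 0 0 0 0 0], max=7
Drop 3: Z rot0 at col 1 lands with bottom-row=6; cleared 0 line(s) (total 0); column heights now [1 8 8 7 0 0 0], max=8
Drop 4: O rot3 at col 5 lands with bottom-row=0; cleared 0 line(s) (total 0); column heights now [1 8 8 7 0 2 2], max=8
Test piece I rot0 at col 0 (width 4): heights before test = [1 8 8 7 0 2 2]; fits = True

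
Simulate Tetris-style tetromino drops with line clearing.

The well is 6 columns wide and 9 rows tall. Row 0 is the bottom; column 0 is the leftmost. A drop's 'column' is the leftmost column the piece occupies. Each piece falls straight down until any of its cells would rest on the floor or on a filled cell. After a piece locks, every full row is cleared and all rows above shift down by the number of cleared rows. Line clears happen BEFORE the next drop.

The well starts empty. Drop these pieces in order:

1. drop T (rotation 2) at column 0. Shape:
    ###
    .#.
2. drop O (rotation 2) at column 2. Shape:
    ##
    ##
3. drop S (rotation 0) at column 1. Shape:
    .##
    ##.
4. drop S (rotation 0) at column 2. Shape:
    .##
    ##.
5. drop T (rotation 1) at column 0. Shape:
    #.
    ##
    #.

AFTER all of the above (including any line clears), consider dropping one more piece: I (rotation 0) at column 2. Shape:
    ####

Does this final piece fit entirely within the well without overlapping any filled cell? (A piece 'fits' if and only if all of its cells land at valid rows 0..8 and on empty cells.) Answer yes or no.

Answer: yes

Derivation:
Drop 1: T rot2 at col 0 lands with bottom-row=0; cleared 0 line(s) (total 0); column heights now [2 2 2 0 0 0], max=2
Drop 2: O rot2 at col 2 lands with bottom-row=2; cleared 0 line(s) (total 0); column heights now [2 2 4 4 0 0], max=4
Drop 3: S rot0 at col 1 lands with bottom-row=4; cleared 0 line(s) (total 0); column heights now [2 5 6 6 0 0], max=6
Drop 4: S rot0 at col 2 lands with bottom-row=6; cleared 0 line(s) (total 0); column heights now [2 5 7 8 8 0], max=8
Drop 5: T rot1 at col 0 lands with bottom-row=4; cleared 0 line(s) (total 0); column heights now [7 6 7 8 8 0], max=8
Test piece I rot0 at col 2 (width 4): heights before test = [7 6 7 8 8 0]; fits = True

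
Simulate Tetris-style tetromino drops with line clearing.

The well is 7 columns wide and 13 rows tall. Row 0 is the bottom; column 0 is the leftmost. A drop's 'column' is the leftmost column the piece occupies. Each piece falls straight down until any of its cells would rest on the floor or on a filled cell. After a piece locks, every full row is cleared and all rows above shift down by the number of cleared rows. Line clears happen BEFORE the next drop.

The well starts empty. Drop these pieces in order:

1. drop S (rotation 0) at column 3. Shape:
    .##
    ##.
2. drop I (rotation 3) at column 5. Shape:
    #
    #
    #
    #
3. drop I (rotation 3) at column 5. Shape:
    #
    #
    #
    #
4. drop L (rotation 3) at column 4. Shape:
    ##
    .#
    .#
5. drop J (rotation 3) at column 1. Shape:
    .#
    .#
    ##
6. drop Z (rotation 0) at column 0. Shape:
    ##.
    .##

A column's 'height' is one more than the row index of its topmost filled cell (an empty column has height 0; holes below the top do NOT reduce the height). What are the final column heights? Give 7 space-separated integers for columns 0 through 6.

Answer: 5 5 4 1 13 13 0

Derivation:
Drop 1: S rot0 at col 3 lands with bottom-row=0; cleared 0 line(s) (total 0); column heights now [0 0 0 1 2 2 0], max=2
Drop 2: I rot3 at col 5 lands with bottom-row=2; cleared 0 line(s) (total 0); column heights now [0 0 0 1 2 6 0], max=6
Drop 3: I rot3 at col 5 lands with bottom-row=6; cleared 0 line(s) (total 0); column heights now [0 0 0 1 2 10 0], max=10
Drop 4: L rot3 at col 4 lands with bottom-row=10; cleared 0 line(s) (total 0); column heights now [0 0 0 1 13 13 0], max=13
Drop 5: J rot3 at col 1 lands with bottom-row=0; cleared 0 line(s) (total 0); column heights now [0 1 3 1 13 13 0], max=13
Drop 6: Z rot0 at col 0 lands with bottom-row=3; cleared 0 line(s) (total 0); column heights now [5 5 4 1 13 13 0], max=13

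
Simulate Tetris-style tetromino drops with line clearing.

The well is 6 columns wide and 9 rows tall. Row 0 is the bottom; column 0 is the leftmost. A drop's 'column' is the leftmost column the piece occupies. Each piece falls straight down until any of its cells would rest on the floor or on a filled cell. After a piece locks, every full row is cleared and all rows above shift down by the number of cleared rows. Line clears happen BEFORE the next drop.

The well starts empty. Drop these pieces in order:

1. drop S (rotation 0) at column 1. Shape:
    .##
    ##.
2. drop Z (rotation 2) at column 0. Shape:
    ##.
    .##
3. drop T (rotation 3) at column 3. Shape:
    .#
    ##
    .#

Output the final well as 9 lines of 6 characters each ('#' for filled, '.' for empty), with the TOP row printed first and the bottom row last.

Answer: ......
......
......
......
......
##..#.
.####.
..###.
.##...

Derivation:
Drop 1: S rot0 at col 1 lands with bottom-row=0; cleared 0 line(s) (total 0); column heights now [0 1 2 2 0 0], max=2
Drop 2: Z rot2 at col 0 lands with bottom-row=2; cleared 0 line(s) (total 0); column heights now [4 4 3 2 0 0], max=4
Drop 3: T rot3 at col 3 lands with bottom-row=1; cleared 0 line(s) (total 0); column heights now [4 4 3 3 4 0], max=4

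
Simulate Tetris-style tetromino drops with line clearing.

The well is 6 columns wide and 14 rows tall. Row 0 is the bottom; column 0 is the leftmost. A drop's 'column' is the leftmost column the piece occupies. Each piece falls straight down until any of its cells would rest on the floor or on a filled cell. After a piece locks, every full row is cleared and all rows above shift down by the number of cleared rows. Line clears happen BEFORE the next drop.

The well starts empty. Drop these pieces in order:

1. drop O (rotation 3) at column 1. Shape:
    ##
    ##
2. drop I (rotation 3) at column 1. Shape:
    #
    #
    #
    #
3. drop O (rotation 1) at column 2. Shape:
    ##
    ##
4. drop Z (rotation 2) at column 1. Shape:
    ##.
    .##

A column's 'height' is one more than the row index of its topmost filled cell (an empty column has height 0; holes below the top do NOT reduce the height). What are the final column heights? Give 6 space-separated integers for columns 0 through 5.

Answer: 0 7 7 6 0 0

Derivation:
Drop 1: O rot3 at col 1 lands with bottom-row=0; cleared 0 line(s) (total 0); column heights now [0 2 2 0 0 0], max=2
Drop 2: I rot3 at col 1 lands with bottom-row=2; cleared 0 line(s) (total 0); column heights now [0 6 2 0 0 0], max=6
Drop 3: O rot1 at col 2 lands with bottom-row=2; cleared 0 line(s) (total 0); column heights now [0 6 4 4 0 0], max=6
Drop 4: Z rot2 at col 1 lands with bottom-row=5; cleared 0 line(s) (total 0); column heights now [0 7 7 6 0 0], max=7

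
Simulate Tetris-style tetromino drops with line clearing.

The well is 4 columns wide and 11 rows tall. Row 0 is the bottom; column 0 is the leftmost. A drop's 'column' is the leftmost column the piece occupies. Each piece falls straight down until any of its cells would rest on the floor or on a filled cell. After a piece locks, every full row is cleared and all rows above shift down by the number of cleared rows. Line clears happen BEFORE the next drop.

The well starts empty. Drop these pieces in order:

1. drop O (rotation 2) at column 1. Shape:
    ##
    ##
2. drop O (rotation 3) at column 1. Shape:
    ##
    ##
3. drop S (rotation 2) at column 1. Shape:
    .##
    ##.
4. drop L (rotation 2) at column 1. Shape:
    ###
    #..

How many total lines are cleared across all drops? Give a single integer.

Answer: 0

Derivation:
Drop 1: O rot2 at col 1 lands with bottom-row=0; cleared 0 line(s) (total 0); column heights now [0 2 2 0], max=2
Drop 2: O rot3 at col 1 lands with bottom-row=2; cleared 0 line(s) (total 0); column heights now [0 4 4 0], max=4
Drop 3: S rot2 at col 1 lands with bottom-row=4; cleared 0 line(s) (total 0); column heights now [0 5 6 6], max=6
Drop 4: L rot2 at col 1 lands with bottom-row=5; cleared 0 line(s) (total 0); column heights now [0 7 7 7], max=7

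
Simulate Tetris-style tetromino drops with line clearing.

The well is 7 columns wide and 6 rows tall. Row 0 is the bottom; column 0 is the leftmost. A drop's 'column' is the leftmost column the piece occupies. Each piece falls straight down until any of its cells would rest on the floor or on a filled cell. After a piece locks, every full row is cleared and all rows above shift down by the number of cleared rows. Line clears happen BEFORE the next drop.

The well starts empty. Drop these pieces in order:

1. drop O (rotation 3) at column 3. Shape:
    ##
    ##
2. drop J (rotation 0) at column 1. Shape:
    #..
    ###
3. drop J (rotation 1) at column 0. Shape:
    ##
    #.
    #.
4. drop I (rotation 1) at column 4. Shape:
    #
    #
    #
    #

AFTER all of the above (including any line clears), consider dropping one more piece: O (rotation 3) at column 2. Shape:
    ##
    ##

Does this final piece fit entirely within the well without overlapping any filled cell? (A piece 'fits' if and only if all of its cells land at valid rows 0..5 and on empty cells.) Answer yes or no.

Drop 1: O rot3 at col 3 lands with bottom-row=0; cleared 0 line(s) (total 0); column heights now [0 0 0 2 2 0 0], max=2
Drop 2: J rot0 at col 1 lands with bottom-row=2; cleared 0 line(s) (total 0); column heights now [0 4 3 3 2 0 0], max=4
Drop 3: J rot1 at col 0 lands with bottom-row=2; cleared 0 line(s) (total 0); column heights now [5 5 3 3 2 0 0], max=5
Drop 4: I rot1 at col 4 lands with bottom-row=2; cleared 0 line(s) (total 0); column heights now [5 5 3 3 6 0 0], max=6
Test piece O rot3 at col 2 (width 2): heights before test = [5 5 3 3 6 0 0]; fits = True

Answer: yes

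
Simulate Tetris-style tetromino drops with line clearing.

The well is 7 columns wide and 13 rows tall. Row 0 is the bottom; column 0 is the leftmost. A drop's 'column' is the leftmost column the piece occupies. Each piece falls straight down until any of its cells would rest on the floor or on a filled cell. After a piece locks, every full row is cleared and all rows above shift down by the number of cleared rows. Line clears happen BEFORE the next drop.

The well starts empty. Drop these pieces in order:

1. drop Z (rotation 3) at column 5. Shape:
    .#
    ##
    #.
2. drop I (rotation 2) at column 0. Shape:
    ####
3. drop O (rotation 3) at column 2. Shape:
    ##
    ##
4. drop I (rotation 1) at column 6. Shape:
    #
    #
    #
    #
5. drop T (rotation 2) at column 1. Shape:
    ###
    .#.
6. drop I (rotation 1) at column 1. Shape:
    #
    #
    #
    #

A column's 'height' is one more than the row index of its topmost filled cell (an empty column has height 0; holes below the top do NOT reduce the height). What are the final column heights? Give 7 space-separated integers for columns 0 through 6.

Drop 1: Z rot3 at col 5 lands with bottom-row=0; cleared 0 line(s) (total 0); column heights now [0 0 0 0 0 2 3], max=3
Drop 2: I rot2 at col 0 lands with bottom-row=0; cleared 0 line(s) (total 0); column heights now [1 1 1 1 0 2 3], max=3
Drop 3: O rot3 at col 2 lands with bottom-row=1; cleared 0 line(s) (total 0); column heights now [1 1 3 3 0 2 3], max=3
Drop 4: I rot1 at col 6 lands with bottom-row=3; cleared 0 line(s) (total 0); column heights now [1 1 3 3 0 2 7], max=7
Drop 5: T rot2 at col 1 lands with bottom-row=3; cleared 0 line(s) (total 0); column heights now [1 5 5 5 0 2 7], max=7
Drop 6: I rot1 at col 1 lands with bottom-row=5; cleared 0 line(s) (total 0); column heights now [1 9 5 5 0 2 7], max=9

Answer: 1 9 5 5 0 2 7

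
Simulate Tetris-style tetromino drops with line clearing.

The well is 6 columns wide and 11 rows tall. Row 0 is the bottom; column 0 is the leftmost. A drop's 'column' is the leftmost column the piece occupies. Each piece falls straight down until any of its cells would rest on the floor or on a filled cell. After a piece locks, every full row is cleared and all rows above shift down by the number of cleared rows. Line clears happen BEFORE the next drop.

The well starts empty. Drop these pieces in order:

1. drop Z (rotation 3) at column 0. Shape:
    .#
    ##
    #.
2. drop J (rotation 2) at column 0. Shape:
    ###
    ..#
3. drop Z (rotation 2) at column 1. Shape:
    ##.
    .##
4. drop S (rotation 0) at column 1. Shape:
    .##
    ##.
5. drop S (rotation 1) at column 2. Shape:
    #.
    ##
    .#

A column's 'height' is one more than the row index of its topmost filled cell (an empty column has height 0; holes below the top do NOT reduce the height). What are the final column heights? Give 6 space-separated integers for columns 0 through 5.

Drop 1: Z rot3 at col 0 lands with bottom-row=0; cleared 0 line(s) (total 0); column heights now [2 3 0 0 0 0], max=3
Drop 2: J rot2 at col 0 lands with bottom-row=2; cleared 0 line(s) (total 0); column heights now [4 4 4 0 0 0], max=4
Drop 3: Z rot2 at col 1 lands with bottom-row=4; cleared 0 line(s) (total 0); column heights now [4 6 6 5 0 0], max=6
Drop 4: S rot0 at col 1 lands with bottom-row=6; cleared 0 line(s) (total 0); column heights now [4 7 8 8 0 0], max=8
Drop 5: S rot1 at col 2 lands with bottom-row=8; cleared 0 line(s) (total 0); column heights now [4 7 11 10 0 0], max=11

Answer: 4 7 11 10 0 0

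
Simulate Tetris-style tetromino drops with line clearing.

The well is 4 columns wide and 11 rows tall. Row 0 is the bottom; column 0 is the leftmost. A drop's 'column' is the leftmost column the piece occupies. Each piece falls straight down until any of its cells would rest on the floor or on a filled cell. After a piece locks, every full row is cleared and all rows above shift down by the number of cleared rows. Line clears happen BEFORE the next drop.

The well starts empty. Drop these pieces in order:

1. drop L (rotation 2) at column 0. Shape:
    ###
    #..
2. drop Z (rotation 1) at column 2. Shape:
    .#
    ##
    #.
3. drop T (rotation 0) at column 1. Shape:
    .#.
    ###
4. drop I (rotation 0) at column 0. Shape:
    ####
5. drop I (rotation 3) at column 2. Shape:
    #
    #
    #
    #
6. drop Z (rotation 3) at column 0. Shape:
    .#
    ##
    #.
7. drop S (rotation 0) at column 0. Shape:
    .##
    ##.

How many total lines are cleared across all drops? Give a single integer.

Drop 1: L rot2 at col 0 lands with bottom-row=0; cleared 0 line(s) (total 0); column heights now [2 2 2 0], max=2
Drop 2: Z rot1 at col 2 lands with bottom-row=2; cleared 0 line(s) (total 0); column heights now [2 2 4 5], max=5
Drop 3: T rot0 at col 1 lands with bottom-row=5; cleared 0 line(s) (total 0); column heights now [2 6 7 6], max=7
Drop 4: I rot0 at col 0 lands with bottom-row=7; cleared 1 line(s) (total 1); column heights now [2 6 7 6], max=7
Drop 5: I rot3 at col 2 lands with bottom-row=7; cleared 0 line(s) (total 1); column heights now [2 6 11 6], max=11
Drop 6: Z rot3 at col 0 lands with bottom-row=5; cleared 1 line(s) (total 2); column heights now [6 7 10 5], max=10
Drop 7: S rot0 at col 0 lands with bottom-row=9; cleared 0 line(s) (total 2); column heights now [10 11 11 5], max=11

Answer: 2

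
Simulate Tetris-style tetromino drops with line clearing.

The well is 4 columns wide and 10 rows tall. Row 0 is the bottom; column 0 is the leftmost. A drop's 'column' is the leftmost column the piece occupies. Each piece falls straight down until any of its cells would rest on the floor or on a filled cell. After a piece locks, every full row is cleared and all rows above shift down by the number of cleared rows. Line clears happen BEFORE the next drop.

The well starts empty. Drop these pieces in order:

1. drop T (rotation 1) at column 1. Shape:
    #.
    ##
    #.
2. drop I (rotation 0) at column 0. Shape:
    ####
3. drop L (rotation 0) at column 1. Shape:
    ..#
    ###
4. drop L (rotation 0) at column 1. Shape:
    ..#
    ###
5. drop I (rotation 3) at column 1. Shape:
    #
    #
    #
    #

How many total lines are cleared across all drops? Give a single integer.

Drop 1: T rot1 at col 1 lands with bottom-row=0; cleared 0 line(s) (total 0); column heights now [0 3 2 0], max=3
Drop 2: I rot0 at col 0 lands with bottom-row=3; cleared 1 line(s) (total 1); column heights now [0 3 2 0], max=3
Drop 3: L rot0 at col 1 lands with bottom-row=3; cleared 0 line(s) (total 1); column heights now [0 4 4 5], max=5
Drop 4: L rot0 at col 1 lands with bottom-row=5; cleared 0 line(s) (total 1); column heights now [0 6 6 7], max=7
Drop 5: I rot3 at col 1 lands with bottom-row=6; cleared 0 line(s) (total 1); column heights now [0 10 6 7], max=10

Answer: 1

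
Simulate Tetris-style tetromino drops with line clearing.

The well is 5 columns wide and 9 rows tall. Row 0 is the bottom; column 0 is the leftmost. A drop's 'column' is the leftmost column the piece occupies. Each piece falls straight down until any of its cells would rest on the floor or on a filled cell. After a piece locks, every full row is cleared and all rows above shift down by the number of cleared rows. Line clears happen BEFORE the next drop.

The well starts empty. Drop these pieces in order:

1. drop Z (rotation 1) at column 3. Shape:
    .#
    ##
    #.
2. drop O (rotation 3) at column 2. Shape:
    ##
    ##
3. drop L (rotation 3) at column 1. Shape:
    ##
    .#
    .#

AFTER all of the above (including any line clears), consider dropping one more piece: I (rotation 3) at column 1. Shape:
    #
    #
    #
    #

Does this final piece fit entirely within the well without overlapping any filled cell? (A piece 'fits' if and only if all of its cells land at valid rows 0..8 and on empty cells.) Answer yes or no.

Answer: no

Derivation:
Drop 1: Z rot1 at col 3 lands with bottom-row=0; cleared 0 line(s) (total 0); column heights now [0 0 0 2 3], max=3
Drop 2: O rot3 at col 2 lands with bottom-row=2; cleared 0 line(s) (total 0); column heights now [0 0 4 4 3], max=4
Drop 3: L rot3 at col 1 lands with bottom-row=4; cleared 0 line(s) (total 0); column heights now [0 7 7 4 3], max=7
Test piece I rot3 at col 1 (width 1): heights before test = [0 7 7 4 3]; fits = False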